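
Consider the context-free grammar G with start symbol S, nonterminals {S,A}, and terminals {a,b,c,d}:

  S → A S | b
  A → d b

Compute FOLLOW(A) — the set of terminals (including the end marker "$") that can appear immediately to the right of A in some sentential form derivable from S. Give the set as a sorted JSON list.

Compute FIRST by fixpoint:
[1]
  A via A→d b: +{d}
  S via S→A S: +{d}
  S via S→b: +{b}
  FIRST(S)={b,d}  FIRST(A)={d}
[2] (stable)
  FIRST(S)={b,d}  FIRST(A)={d}

FOLLOW iteration:
seed FOLLOW(S) with $
pass 1:
  S→A S: FOLLOW(A) ⊇ FIRST(S) = {b,d}; new: +{b,d}
  FOLLOW[S]={$}  FOLLOW[A]={b,d}
pass 2: done
  FOLLOW[S]={$}  FOLLOW[A]={b,d}

FOLLOW(A) = ["b", "d"]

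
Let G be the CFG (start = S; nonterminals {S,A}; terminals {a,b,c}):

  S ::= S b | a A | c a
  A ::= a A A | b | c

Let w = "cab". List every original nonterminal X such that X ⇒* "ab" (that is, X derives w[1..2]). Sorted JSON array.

Convert to CNF:
  S -> S T1 | T0 A | T2 T0
  A -> T0 X3 | b | c
  T0 -> a
  T1 -> b
  T2 -> c
  X3 -> A A

CYK fill, restricted to cells inside w[1..2]:
  [1..1]={T0}  "a"  orig:{}
  [2..2]={A,T1}  "b"  orig:{A}
  [1..2]={S}  "ab"

Original NTs in T[1,2] deriving "ab": ["S"]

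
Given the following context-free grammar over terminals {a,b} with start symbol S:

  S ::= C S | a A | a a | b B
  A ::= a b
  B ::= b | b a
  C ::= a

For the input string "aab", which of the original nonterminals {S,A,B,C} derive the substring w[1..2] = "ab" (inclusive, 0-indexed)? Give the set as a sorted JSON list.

CNF form of G:
  S -> C S | T0 A | T0 T0 | T1 B
  A -> T0 T1
  B -> T1 T0 | b
  C -> a
  T0 -> a
  T1 -> b

CYK table (by increasing span) — only the sub-triangle for w[1..2]:
  T[1,1] 'a' = {C,T0}  orig:{C}
  T[2,2] 'b' = {B,T1}  orig:{B}
  T[1,2] 'ab' = {A}

Original NTs in T[1,2] deriving "ab": ["A"]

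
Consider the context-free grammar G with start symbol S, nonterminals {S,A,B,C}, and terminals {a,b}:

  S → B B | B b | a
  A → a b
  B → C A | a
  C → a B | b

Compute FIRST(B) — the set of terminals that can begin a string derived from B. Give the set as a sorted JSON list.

Compute FIRST by fixpoint:
iter 1:
  A via A→a b: +{a}
  B via B→a: +{a}
  C via C→a B: +{a}
  C via C→b: +{b}
  S via S→B B: +{a}
  FIRST(S)={a}  FIRST(A)={a}  FIRST(B)={a}  FIRST(C)={a,b}
iter 2:
  B via B→C A: +{b}
  S via S→B B: +{b}
  FIRST(S)={a,b}  FIRST(A)={a}  FIRST(B)={a,b}  FIRST(C)={a,b}
iter 3: (no change)
  FIRST(S)={a,b}  FIRST(A)={a}  FIRST(B)={a,b}  FIRST(C)={a,b}

FIRST(B) = ["a", "b"]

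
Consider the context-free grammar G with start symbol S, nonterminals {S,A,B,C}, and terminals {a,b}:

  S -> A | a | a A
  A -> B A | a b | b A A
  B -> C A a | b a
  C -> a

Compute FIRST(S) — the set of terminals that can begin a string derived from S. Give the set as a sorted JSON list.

FIRST sets, iterate to fixpoint:
pass 1:
  A via A→a b: +{a}
  A via A→b A A: +{b}
  B via B→b a: +{b}
  C via C→a: +{a}
  S via S→A: +{a,b}
  FIRST[S]={a,b}  FIRST[A]={a,b}  FIRST[B]={b}  FIRST[C]={a}
pass 2:
  B via B→C A a: +{a}
  FIRST[S]={a,b}  FIRST[A]={a,b}  FIRST[B]={a,b}  FIRST[C]={a}
pass 3: — fixpoint
  FIRST[S]={a,b}  FIRST[A]={a,b}  FIRST[B]={a,b}  FIRST[C]={a}

FIRST(S) = ["a", "b"]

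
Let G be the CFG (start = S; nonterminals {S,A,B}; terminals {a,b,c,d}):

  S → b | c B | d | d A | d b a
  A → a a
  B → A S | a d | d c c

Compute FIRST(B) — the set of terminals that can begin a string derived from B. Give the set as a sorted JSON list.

Compute FIRST by fixpoint:
round 1:
  A via A→a a: +{a}
  B via B→A S: +{a}
  B via B→d c c: +{d}
  S via S→b: +{b}
  S via S→c B: +{c}
  S via S→d: +{d}
  FIRST[S]={b,c,d}  FIRST[A]={a}  FIRST[B]={a,d}
round 2: (no change)
  FIRST[S]={b,c,d}  FIRST[A]={a}  FIRST[B]={a,d}

FIRST(B) = ["a", "d"]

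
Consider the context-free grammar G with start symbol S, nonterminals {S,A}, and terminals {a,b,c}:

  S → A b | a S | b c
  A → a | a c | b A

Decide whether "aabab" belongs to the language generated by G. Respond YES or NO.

Convert to CNF:
  S -> A T2 | T0 S | T2 T1
  A -> T0 T1 | T2 A | a
  T0 -> a
  T1 -> c
  T2 -> b

CYK table (by increasing span):
  cell(0,0) a: {A,T0}  orig:{A}
  cell(1,1) a: {A,T0}  orig:{A}
  cell(2,2) b: {T2}  orig:{}
  cell(3,3) a: {A,T0}  orig:{A}
  cell(4,4) b: {T2}  orig:{}
  cell(0,1) aa: ∅
  cell(1,2) ab: {S}
  cell(2,3) ba: {A}
  cell(3,4) ab: {S}
  cell(0,2) aab: {S}
  cell(1,3) aba: ∅
  cell(2,4) bab: {S}
  cell(0,3) aaba: ∅
  cell(1,4) abab: {S}
  cell(0,4) aabab: {S}

S ∈ T[0,4] ⇒ YES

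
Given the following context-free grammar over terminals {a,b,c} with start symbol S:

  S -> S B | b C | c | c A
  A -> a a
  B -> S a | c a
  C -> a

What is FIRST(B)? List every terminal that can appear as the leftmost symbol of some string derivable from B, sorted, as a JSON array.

Compute FIRST by fixpoint:
[1]
  A via A→a a: +{a}
  B via B→c a: +{c}
  C via C→a: +{a}
  S via S→b C: +{b}
  S via S→c: +{c}
  FIRST(S)={b,c}  FIRST(A)={a}  FIRST(B)={c}  FIRST(C)={a}
[2]
  B via B→S a: +{b}
  FIRST(S)={b,c}  FIRST(A)={a}  FIRST(B)={b,c}  FIRST(C)={a}
[3] — fixpoint
  FIRST(S)={b,c}  FIRST(A)={a}  FIRST(B)={b,c}  FIRST(C)={a}

FIRST(B) = ["b", "c"]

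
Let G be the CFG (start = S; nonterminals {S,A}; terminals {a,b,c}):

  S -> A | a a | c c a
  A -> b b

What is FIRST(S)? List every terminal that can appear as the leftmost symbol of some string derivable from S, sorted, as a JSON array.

FIRST sets, iterate to fixpoint:
pass 1:
  A via A→b b: +{b}
  S via S→A: +{b}
  S via S→a a: +{a}
  S via S→c c a: +{c}
  FIRST(S)={a,b,c}  FIRST(A)={b}
pass 2: (stable)
  FIRST(S)={a,b,c}  FIRST(A)={b}

FIRST(S) = ["a", "b", "c"]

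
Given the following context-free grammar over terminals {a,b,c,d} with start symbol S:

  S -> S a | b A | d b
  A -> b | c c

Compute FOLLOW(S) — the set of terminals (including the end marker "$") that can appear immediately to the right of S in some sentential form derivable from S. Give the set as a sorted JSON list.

FIRST sets, iterate to fixpoint:
[1]
  A via A→b: +{b}
  A via A→c c: +{c}
  S via S→b A: +{b}
  S via S→d b: +{d}
  S: {b,d}  A: {b,c}
[2] (no change)
  S: {b,d}  A: {b,c}

FOLLOW iteration:
seed FOLLOW(S) with $
iter 1:
  S→S a: FOLLOW(S) ⊇ FIRST(a) = {a}; new: +{a}
  S→b A: FOLLOW(A) ⊇ FOLLOW(S) ⊇ {$,a}; new: +{$,a}
  S: {$,a}  A: {$,a}
iter 2: (no change)
  S: {$,a}  A: {$,a}

FOLLOW(S) = ["$", "a"]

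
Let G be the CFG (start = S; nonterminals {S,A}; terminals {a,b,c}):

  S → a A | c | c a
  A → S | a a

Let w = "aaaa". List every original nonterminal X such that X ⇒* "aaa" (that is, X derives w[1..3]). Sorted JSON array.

CNF form of G:
  S -> T0 A | T1 T0 | c
  A -> T0 A | T0 T0 | T1 T0 | c
  T0 -> a
  T1 -> c

CYK table (by increasing span) (cells [i..j] with 1 ≤ i ≤ j ≤ 3 only):
  cell(1,1) a: {T0}  orig:{}
  cell(2,2) a: {T0}  orig:{}
  cell(3,3) a: {T0}  orig:{}
  cell(1,2) aa: {A}
  cell(2,3) aa: {A}
  cell(1,3) aaa: {A,S}

Original NTs in T[1,3] deriving "aaa": ["A", "S"]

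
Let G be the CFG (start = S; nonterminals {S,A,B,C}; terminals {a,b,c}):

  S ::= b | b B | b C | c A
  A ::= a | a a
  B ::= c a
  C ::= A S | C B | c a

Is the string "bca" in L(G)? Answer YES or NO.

CNF form of G:
  S -> T1 A | T2 B | T2 C | b
  A -> T0 T0 | a
  B -> T1 T0
  C -> A S | C B | T1 T0
  T0 -> a
  T1 -> c
  T2 -> b

Fill CYK table bottom-up:
  T[0,0] 'b' = {S,T2}  orig:{S}
  T[1,1] 'c' = {T1}  orig:{}
  T[2,2] 'a' = {A,T0}  orig:{A}
  T[0,1] 'bc' = ∅
  T[1,2] 'ca' = {B,C,S}
  T[0,2] 'bca' = {S}

S ∈ T[0,2] ⇒ YES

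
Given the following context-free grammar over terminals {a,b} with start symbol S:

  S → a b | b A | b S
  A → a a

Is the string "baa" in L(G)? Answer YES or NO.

Convert to CNF:
  S -> T0 T1 | T1 A | T1 S
  A -> T0 T0
  T0 -> a
  T1 -> b

CYK table (by increasing span):
  T[0,0] 'b' = {T1}  orig:{}
  T[1,1] 'a' = {T0}  orig:{}
  T[2,2] 'a' = {T0}  orig:{}
  T[0,1] 'ba' = ∅
  T[1,2] 'aa' = {A}
  T[0,2] 'baa' = {S}

S ∈ T[0,2] ⇒ YES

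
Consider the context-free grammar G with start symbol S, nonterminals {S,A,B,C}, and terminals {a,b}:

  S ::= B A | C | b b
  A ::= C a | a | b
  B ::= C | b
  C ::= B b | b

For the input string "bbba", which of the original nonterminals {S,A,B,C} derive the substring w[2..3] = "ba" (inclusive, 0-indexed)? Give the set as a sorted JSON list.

CNF form of G:
  S -> B A | B T1 | T1 T1 | b
  A -> C T0 | a | b
  B -> B T1 | b
  C -> B T1 | b
  T0 -> a
  T1 -> b

Fill CYK table bottom-up — only the sub-triangle for w[2..3]:
  [2..2]={A,B,C,S,T1}  "b"  orig:{A,B,C,S}
  [3..3]={A,T0}  "a"  orig:{A}
  [2..3]={A,S}  "ba"

Original NTs in T[2,3] deriving "ba": ["A", "S"]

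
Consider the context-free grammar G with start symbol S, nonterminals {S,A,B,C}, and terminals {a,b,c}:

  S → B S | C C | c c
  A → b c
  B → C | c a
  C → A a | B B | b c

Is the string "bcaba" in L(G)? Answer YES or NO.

Convert to CNF:
  S -> B S | C C | T1 T1
  A -> T0 T1
  B -> A T2 | B B | T0 T1 | T1 T2
  C -> A T2 | B B | T0 T1
  T0 -> b
  T1 -> c
  T2 -> a

CYK fill:
  cell(0,0) b: {T0}  orig:{}
  cell(1,1) c: {T1}  orig:{}
  cell(2,2) a: {T2}  orig:{}
  cell(3,3) b: {T0}  orig:{}
  cell(4,4) a: {T2}  orig:{}
  cell(0,1) bc: {A,B,C}
  cell(1,2) ca: {B}
  cell(2,3) ab: ∅
  cell(3,4) ba: ∅
  cell(0,2) bca: {B,C}
  cell(1,3) cab: ∅
  cell(2,4) aba: ∅
  cell(0,3) bcab: ∅
  cell(1,4) caba: ∅
  cell(0,4) bcaba: ∅

S ∉ T[0,4] ⇒ NO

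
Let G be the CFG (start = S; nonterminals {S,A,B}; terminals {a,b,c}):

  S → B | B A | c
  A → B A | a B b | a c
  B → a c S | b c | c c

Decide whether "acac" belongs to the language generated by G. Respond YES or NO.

CNF form of G:
  S -> B A | T0 X5 | T1 T2 | T2 T2 | c
  A -> B A | T0 T2 | T0 X3
  B -> T0 X4 | T1 T2 | T2 T2
  T0 -> a
  T1 -> b
  T2 -> c
  X3 -> B T1
  X4 -> T2 S
  X5 -> T2 S

Fill CYK table bottom-up:
  T[0,0] 'a' = {T0}  orig:{}
  T[1,1] 'c' = {S,T2}  orig:{S}
  T[2,2] 'a' = {T0}  orig:{}
  T[3,3] 'c' = {S,T2}  orig:{S}
  T[0,1] 'ac' = {A}
  T[1,2] 'ca' = ∅
  T[2,3] 'ac' = {A}
  T[0,2] 'aca' = ∅
  T[1,3] 'cac' = ∅
  T[0,3] 'acac' = ∅

S ∉ T[0,3] ⇒ NO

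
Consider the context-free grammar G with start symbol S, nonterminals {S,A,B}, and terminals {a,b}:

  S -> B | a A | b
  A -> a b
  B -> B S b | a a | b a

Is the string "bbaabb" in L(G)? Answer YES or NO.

Convert to CNF:
  S -> B X3 | T0 A | T0 T0 | T1 T0 | b
  A -> T0 T1
  B -> B X2 | T0 T0 | T1 T0
  T0 -> a
  T1 -> b
  X2 -> S T1
  X3 -> S T1

CYK table (by increasing span):
  [0..0]={S,T1}  "b"  orig:{S}
  [1..1]={S,T1}  "b"  orig:{S}
  [2..2]={T0}  "a"  orig:{}
  [3..3]={T0}  "a"  orig:{}
  [4..4]={S,T1}  "b"  orig:{S}
  [5..5]={S,T1}  "b"  orig:{S}
  [0..1]={X2,X3}  "bb"  orig:{}
  [1..2]={B,S}  "ba"
  [2..3]={B,S}  "aa"
  [3..4]={A}  "ab"
  [4..5]={X2,X3}  "bb"  orig:{}
  [0..2]=∅  "bba"
  [1..3]=∅  "baa"
  [2..4]={S,X2,X3}  "aab"  orig:{S}
  [3..5]=∅  "abb"
  [0..3]=∅  "bbaa"
  [1..4]=∅  "baab"
  [2..5]={B,S,X2,X3}  "aabb"  orig:{B,S}
  [0..4]=∅  "bbaab"
  [1..5]=∅  "baabb"
  [0..5]=∅  "bbaabb"

S ∉ T[0,5] ⇒ NO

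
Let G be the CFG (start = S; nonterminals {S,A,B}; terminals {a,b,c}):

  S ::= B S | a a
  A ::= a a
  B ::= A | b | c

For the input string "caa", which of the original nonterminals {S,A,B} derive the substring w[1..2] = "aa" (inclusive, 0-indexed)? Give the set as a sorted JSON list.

CNF form of G:
  S -> B S | T0 T0
  A -> T0 T0
  B -> T0 T0 | b | c
  T0 -> a

CYK table (by increasing span) — only the sub-triangle for w[1..2]:
  cell(1,1) a: {T0}  orig:{}
  cell(2,2) a: {T0}  orig:{}
  cell(1,2) aa: {A,B,S}

Original NTs in T[1,2] deriving "aa": ["A", "B", "S"]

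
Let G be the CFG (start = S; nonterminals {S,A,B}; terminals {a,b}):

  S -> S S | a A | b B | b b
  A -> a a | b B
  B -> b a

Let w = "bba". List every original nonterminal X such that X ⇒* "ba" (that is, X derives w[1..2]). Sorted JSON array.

CNF form of G:
  S -> S S | T0 A | T1 B | T1 T1
  A -> T0 T0 | T1 B
  B -> T1 T0
  T0 -> a
  T1 -> b

CYK table (by increasing span), restricted to cells inside w[1..2]:
  cell(1,1) b: {T1}  orig:{}
  cell(2,2) a: {T0}  orig:{}
  cell(1,2) ba: {B}

Original NTs in T[1,2] deriving "ba": ["B"]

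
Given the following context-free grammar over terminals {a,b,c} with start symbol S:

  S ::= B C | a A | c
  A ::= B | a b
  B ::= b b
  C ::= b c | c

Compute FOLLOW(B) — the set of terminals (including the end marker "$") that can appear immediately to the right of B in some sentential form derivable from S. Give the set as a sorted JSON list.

FIRST sets, iterate to fixpoint:
[1]
  A via A→a b: +{a}
  B via B→b b: +{b}
  C via C→b c: +{b}
  C via C→c: +{c}
  S via S→B C: +{b}
  S via S→a A: +{a}
  S via S→c: +{c}
  FIRST[S]={a,b,c}  FIRST[A]={a}  FIRST[B]={b}  FIRST[C]={b,c}
[2]
  A via A→B: +{b}
  FIRST[S]={a,b,c}  FIRST[A]={a,b}  FIRST[B]={b}  FIRST[C]={b,c}
[3] (stable)
  FIRST[S]={a,b,c}  FIRST[A]={a,b}  FIRST[B]={b}  FIRST[C]={b,c}

Compute FOLLOW by fixpoint:
seed FOLLOW(S) with $
[1]
  S→B C: FOLLOW(B) ⊇ FIRST(C) = {b,c}; new: +{b,c}
  S→B C: FOLLOW(C) ⊇ FOLLOW(S) ⊇ {$}; new: +{$}
  S→a A: FOLLOW(A) ⊇ FOLLOW(S) ⊇ {$}; new: +{$}
  S: {$}  A: {$}  B: {b,c}  C: {$}
[2]
  A→B: FOLLOW(B) ⊇ FOLLOW(A) ⊇ {$}; new: +{$}
  S: {$}  A: {$}  B: {$,b,c}  C: {$}
[3] (no change)
  S: {$}  A: {$}  B: {$,b,c}  C: {$}

FOLLOW(B) = ["$", "b", "c"]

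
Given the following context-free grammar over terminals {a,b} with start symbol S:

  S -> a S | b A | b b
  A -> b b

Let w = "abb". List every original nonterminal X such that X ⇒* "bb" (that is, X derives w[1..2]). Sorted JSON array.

Convert to CNF:
  S -> T0 A | T0 T0 | T1 S
  A -> T0 T0
  T0 -> b
  T1 -> a

CYK fill (cells [i..j] with 1 ≤ i ≤ j ≤ 2 only):
  cell(1,1) b: {T0}  orig:{}
  cell(2,2) b: {T0}  orig:{}
  cell(1,2) bb: {A,S}

Original NTs in T[1,2] deriving "bb": ["A", "S"]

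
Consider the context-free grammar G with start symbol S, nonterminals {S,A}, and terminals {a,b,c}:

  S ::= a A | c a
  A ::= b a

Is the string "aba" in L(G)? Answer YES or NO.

Convert to CNF:
  S -> T1 A | T2 T1
  A -> T0 T1
  T0 -> b
  T1 -> a
  T2 -> c

CYK fill:
  T[0,0] 'a' = {T1}  orig:{}
  T[1,1] 'b' = {T0}  orig:{}
  T[2,2] 'a' = {T1}  orig:{}
  T[0,1] 'ab' = ∅
  T[1,2] 'ba' = {A}
  T[0,2] 'aba' = {S}

S ∈ T[0,2] ⇒ YES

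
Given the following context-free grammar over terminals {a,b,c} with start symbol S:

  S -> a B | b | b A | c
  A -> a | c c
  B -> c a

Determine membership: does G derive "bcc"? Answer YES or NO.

Convert to CNF:
  S -> T1 B | T2 A | b | c
  A -> T0 T0 | a
  B -> T0 T1
  T0 -> c
  T1 -> a
  T2 -> b

Fill CYK table bottom-up:
  [0..0]={S,T2}  "b"  orig:{S}
  [1..1]={S,T0}  "c"  orig:{S}
  [2..2]={S,T0}  "c"  orig:{S}
  [0..1]=∅  "bc"
  [1..2]={A}  "cc"
  [0..2]={S}  "bcc"

S ∈ T[0,2] ⇒ YES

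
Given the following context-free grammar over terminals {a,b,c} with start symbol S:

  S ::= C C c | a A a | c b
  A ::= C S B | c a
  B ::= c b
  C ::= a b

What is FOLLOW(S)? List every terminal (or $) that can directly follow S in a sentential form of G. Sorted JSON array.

FIRST iteration:
round 1:
  A via A→c a: +{c}
  B via B→c b: +{c}
  C via C→a b: +{a}
  S via S→C C c: +{a}
  S via S→c b: +{c}
  S: {a,c}  A: {c}  B: {c}  C: {a}
round 2:
  A via A→C S B: +{a}
  S: {a,c}  A: {a,c}  B: {c}  C: {a}
round 3: — fixpoint
  S: {a,c}  A: {a,c}  B: {c}  C: {a}

Compute FOLLOW by fixpoint:
seed FOLLOW(S) with $
iter 1:
  A→C S B: FOLLOW(C) ⊇ FIRST(S) = {a,c}; new: +{a,c}
  A→C S B: FOLLOW(S) ⊇ FIRST(B) = {c}; new: +{c}
  S→a A a: FOLLOW(A) ⊇ FIRST(a) = {a}; new: +{a}
  S: {$,c}  A: {a}  B: {}  C: {a,c}
iter 2:
  A→C S B: FOLLOW(B) ⊇ FOLLOW(A) ⊇ {a}; new: +{a}
  S: {$,c}  A: {a}  B: {a}  C: {a,c}
iter 3: — fixpoint
  S: {$,c}  A: {a}  B: {a}  C: {a,c}

FOLLOW(S) = ["$", "c"]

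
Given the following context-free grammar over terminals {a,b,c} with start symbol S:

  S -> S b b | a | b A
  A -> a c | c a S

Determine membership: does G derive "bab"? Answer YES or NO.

Convert to CNF:
  S -> S X4 | T2 A | a
  A -> T0 T1 | T1 X3
  T0 -> a
  T1 -> c
  T2 -> b
  X3 -> T0 S
  X4 -> T2 T2

CYK table (by increasing span):
  T[0,0] 'b' = {T2}  orig:{}
  T[1,1] 'a' = {S,T0}  orig:{S}
  T[2,2] 'b' = {T2}  orig:{}
  T[0,1] 'ba' = ∅
  T[1,2] 'ab' = ∅
  T[0,2] 'bab' = ∅

S ∉ T[0,2] ⇒ NO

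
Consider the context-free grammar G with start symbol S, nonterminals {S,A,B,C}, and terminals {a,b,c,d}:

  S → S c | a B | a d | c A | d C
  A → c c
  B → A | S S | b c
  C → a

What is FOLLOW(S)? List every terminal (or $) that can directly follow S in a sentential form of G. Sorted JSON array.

Compute FIRST by fixpoint:
iter 1:
  A via A→c c: +{c}
  B via B→A: +{c}
  B via B→b c: +{b}
  C via C→a: +{a}
  S via S→a B: +{a}
  S via S→c A: +{c}
  S via S→d C: +{d}
  FIRST[S]={a,c,d}  FIRST[A]={c}  FIRST[B]={b,c}  FIRST[C]={a}
iter 2:
  B via B→S S: +{a,d}
  FIRST[S]={a,c,d}  FIRST[A]={c}  FIRST[B]={a,b,c,d}  FIRST[C]={a}
iter 3: — fixpoint
  FIRST[S]={a,c,d}  FIRST[A]={c}  FIRST[B]={a,b,c,d}  FIRST[C]={a}

FOLLOW iteration:
seed FOLLOW(S) with $
iter 1:
  B→S S: FOLLOW(S) ⊇ FIRST(S) = {a,c,d}; new: +{a,c,d}
  S→a B: FOLLOW(B) ⊇ FOLLOW(S) ⊇ {$,a,c,d}; new: +{$,a,c,d}
  S→c A: FOLLOW(A) ⊇ FOLLOW(S) ⊇ {$,a,c,d}; new: +{$,a,c,d}
  S→d C: FOLLOW(C) ⊇ FOLLOW(S) ⊇ {$,a,c,d}; new: +{$,a,c,d}
  FOLLOW[S]={$,a,c,d}  FOLLOW[A]={$,a,c,d}  FOLLOW[B]={$,a,c,d}  FOLLOW[C]={$,a,c,d}
iter 2: (stable)
  FOLLOW[S]={$,a,c,d}  FOLLOW[A]={$,a,c,d}  FOLLOW[B]={$,a,c,d}  FOLLOW[C]={$,a,c,d}

FOLLOW(S) = ["$", "a", "c", "d"]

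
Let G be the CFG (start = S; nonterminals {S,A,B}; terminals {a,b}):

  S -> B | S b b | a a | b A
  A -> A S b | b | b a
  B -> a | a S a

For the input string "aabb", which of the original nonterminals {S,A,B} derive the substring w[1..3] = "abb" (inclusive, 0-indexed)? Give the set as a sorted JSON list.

CNF form of G:
  S -> S X4 | T0 A | T1 T1 | T1 X5 | a
  A -> A X2 | T0 T1 | b
  B -> T1 X3 | a
  T0 -> b
  T1 -> a
  X2 -> S T0
  X3 -> S T1
  X4 -> T0 T0
  X5 -> S T1

CYK fill, restricted to cells inside w[1..3]:
  [1..1]={B,S,T1}  "a"  orig:{B,S}
  [2..2]={A,T0}  "b"  orig:{A}
  [3..3]={A,T0}  "b"  orig:{A}
  [1..2]={X2}  "ab"  orig:{}
  [2..3]={S,X4}  "bb"  orig:{S}
  [1..3]={S}  "abb"

Original NTs in T[1,3] deriving "abb": ["S"]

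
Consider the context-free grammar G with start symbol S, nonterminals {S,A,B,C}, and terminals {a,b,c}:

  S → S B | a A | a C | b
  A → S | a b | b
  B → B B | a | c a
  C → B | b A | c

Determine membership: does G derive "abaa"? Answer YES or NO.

CNF form of G:
  S -> S B | T0 A | T0 C | b
  A -> S B | T0 A | T0 C | T0 T1 | b
  B -> B B | T2 T0 | a
  C -> B B | T1 A | T2 T0 | a | c
  T0 -> a
  T1 -> b
  T2 -> c

CYK table (by increasing span):
  T[0,0] 'a' = {B,C,T0}  orig:{B,C}
  T[1,1] 'b' = {A,S,T1}  orig:{A,S}
  T[2,2] 'a' = {B,C,T0}  orig:{B,C}
  T[3,3] 'a' = {B,C,T0}  orig:{B,C}
  T[0,1] 'ab' = {A,S}
  T[1,2] 'ba' = {A,S}
  T[2,3] 'aa' = {A,B,C,S}
  T[0,2] 'aba' = {A,S}
  T[1,3] 'baa' = {A,C,S}
  T[0,3] 'abaa' = {A,S}

S ∈ T[0,3] ⇒ YES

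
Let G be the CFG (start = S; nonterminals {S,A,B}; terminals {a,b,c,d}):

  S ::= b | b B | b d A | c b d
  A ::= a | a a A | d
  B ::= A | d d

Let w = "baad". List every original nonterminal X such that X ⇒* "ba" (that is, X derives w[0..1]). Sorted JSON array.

CNF form of G:
  S -> T2 B | T2 X6 | T3 X7 | b
  A -> T0 X4 | a | d
  B -> T0 X5 | T1 T1 | a | d
  T0 -> a
  T1 -> d
  T2 -> b
  T3 -> c
  X4 -> T0 A
  X5 -> T0 A
  X6 -> T1 A
  X7 -> T2 T1

Fill CYK table bottom-up — only the sub-triangle for w[0..1]:
  [0..0]={S,T2}  "b"  orig:{S}
  [1..1]={A,B,T0}  "a"  orig:{A,B}
  [0..1]={S}  "ba"

Original NTs in T[0,1] deriving "ba": ["S"]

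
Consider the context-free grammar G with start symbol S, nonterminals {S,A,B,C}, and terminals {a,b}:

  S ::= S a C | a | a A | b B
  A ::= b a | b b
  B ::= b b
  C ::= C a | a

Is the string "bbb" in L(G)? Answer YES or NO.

Convert to CNF:
  S -> S X2 | T0 B | T1 A | a
  A -> T0 T0 | T0 T1
  B -> T0 T0
  C -> C T1 | a
  T0 -> b
  T1 -> a
  X2 -> T1 C

CYK table (by increasing span):
  T[0,0] 'b' = {T0}  orig:{}
  T[1,1] 'b' = {T0}  orig:{}
  T[2,2] 'b' = {T0}  orig:{}
  T[0,1] 'bb' = {A,B}
  T[1,2] 'bb' = {A,B}
  T[0,2] 'bbb' = {S}

S ∈ T[0,2] ⇒ YES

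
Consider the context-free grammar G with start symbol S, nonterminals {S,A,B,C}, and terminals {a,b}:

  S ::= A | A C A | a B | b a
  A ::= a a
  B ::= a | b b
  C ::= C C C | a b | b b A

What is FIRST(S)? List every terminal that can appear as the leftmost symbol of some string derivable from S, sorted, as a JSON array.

FIRST iteration:
pass 1:
  A via A→a a: +{a}
  B via B→a: +{a}
  B via B→b b: +{b}
  C via C→a b: +{a}
  C via C→b b A: +{b}
  S via S→A: +{a}
  S via S→b a: +{b}
  FIRST[S]={a,b}  FIRST[A]={a}  FIRST[B]={a,b}  FIRST[C]={a,b}
pass 2: (stable)
  FIRST[S]={a,b}  FIRST[A]={a}  FIRST[B]={a,b}  FIRST[C]={a,b}

FIRST(S) = ["a", "b"]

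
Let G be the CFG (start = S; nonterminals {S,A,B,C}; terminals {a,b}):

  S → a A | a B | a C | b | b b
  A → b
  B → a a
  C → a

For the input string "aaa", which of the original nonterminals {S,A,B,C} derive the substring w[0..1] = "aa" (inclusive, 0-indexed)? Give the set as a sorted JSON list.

CNF form of G:
  S -> T0 A | T0 B | T0 C | T1 T1 | b
  A -> b
  B -> T0 T0
  C -> a
  T0 -> a
  T1 -> b

Fill CYK table bottom-up (cells [i..j] with 0 ≤ i ≤ j ≤ 1 only):
  cell(0,0) a: {C,T0}  orig:{C}
  cell(1,1) a: {C,T0}  orig:{C}
  cell(0,1) aa: {B,S}

Original NTs in T[0,1] deriving "aa": ["B", "S"]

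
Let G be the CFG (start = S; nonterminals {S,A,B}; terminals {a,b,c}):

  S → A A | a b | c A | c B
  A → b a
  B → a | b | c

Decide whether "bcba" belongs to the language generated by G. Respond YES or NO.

Convert to CNF:
  S -> A A | T1 T0 | T2 A | T2 B
  A -> T0 T1
  B -> a | b | c
  T0 -> b
  T1 -> a
  T2 -> c

Fill CYK table bottom-up:
  cell(0,0) b: {B,T0}  orig:{B}
  cell(1,1) c: {B,T2}  orig:{B}
  cell(2,2) b: {B,T0}  orig:{B}
  cell(3,3) a: {B,T1}  orig:{B}
  cell(0,1) bc: ∅
  cell(1,2) cb: {S}
  cell(2,3) ba: {A}
  cell(0,2) bcb: ∅
  cell(1,3) cba: {S}
  cell(0,3) bcba: ∅

S ∉ T[0,3] ⇒ NO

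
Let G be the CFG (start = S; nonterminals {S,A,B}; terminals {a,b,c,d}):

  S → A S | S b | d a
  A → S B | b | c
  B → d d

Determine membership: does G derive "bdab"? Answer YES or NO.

Convert to CNF:
  S -> A S | S T1 | T0 T2
  A -> S B | b | c
  B -> T0 T0
  T0 -> d
  T1 -> b
  T2 -> a

CYK table (by increasing span):
  [0..0]={A,T1}  "b"  orig:{A}
  [1..1]={T0}  "d"  orig:{}
  [2..2]={T2}  "a"  orig:{}
  [3..3]={A,T1}  "b"  orig:{A}
  [0..1]=∅  "bd"
  [1..2]={S}  "da"
  [2..3]=∅  "ab"
  [0..2]={S}  "bda"
  [1..3]={S}  "dab"
  [0..3]={S}  "bdab"

S ∈ T[0,3] ⇒ YES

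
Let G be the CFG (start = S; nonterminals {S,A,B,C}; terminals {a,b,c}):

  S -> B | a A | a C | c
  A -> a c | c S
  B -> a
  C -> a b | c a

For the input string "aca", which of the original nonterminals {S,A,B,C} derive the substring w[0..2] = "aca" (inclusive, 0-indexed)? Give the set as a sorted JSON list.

Convert to CNF:
  S -> T0 A | T0 C | a | c
  A -> T0 T1 | T1 S
  B -> a
  C -> T0 T2 | T1 T0
  T0 -> a
  T1 -> c
  T2 -> b

CYK fill — only the sub-triangle for w[0..2]:
  cell(0,0) a: {B,S,T0}  orig:{B,S}
  cell(1,1) c: {S,T1}  orig:{S}
  cell(2,2) a: {B,S,T0}  orig:{B,S}
  cell(0,1) ac: {A}
  cell(1,2) ca: {A,C}
  cell(0,2) aca: {S}

Original NTs in T[0,2] deriving "aca": ["S"]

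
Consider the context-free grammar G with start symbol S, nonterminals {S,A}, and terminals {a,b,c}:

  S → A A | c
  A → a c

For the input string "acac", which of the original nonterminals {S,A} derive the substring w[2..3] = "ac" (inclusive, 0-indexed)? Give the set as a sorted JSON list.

CNF form of G:
  S -> A A | c
  A -> T0 T1
  T0 -> a
  T1 -> c

CYK fill — only the sub-triangle for w[2..3]:
  cell(2,2) a: {T0}  orig:{}
  cell(3,3) c: {S,T1}  orig:{S}
  cell(2,3) ac: {A}

Original NTs in T[2,3] deriving "ac": ["A"]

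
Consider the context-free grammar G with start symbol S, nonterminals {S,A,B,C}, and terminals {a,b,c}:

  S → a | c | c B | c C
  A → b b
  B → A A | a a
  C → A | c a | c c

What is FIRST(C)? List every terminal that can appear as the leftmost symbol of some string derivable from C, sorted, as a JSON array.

FIRST iteration:
pass 1:
  A via A→b b: +{b}
  B via B→A A: +{b}
  B via B→a a: +{a}
  C via C→A: +{b}
  C via C→c a: +{c}
  S via S→a: +{a}
  S via S→c: +{c}
  FIRST[S]={a,c}  FIRST[A]={b}  FIRST[B]={a,b}  FIRST[C]={b,c}
pass 2: (stable)
  FIRST[S]={a,c}  FIRST[A]={b}  FIRST[B]={a,b}  FIRST[C]={b,c}

FIRST(C) = ["b", "c"]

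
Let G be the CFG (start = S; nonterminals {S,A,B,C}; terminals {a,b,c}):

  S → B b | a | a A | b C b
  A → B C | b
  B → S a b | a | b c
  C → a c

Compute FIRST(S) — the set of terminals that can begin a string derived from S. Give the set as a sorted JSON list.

FIRST sets, iterate to fixpoint:
[1]
  A via A→b: +{b}
  B via B→a: +{a}
  B via B→b c: +{b}
  C via C→a c: +{a}
  S via S→B b: +{a,b}
  FIRST[S]={a,b}  FIRST[A]={b}  FIRST[B]={a,b}  FIRST[C]={a}
[2]
  A via A→B C: +{a}
  FIRST[S]={a,b}  FIRST[A]={a,b}  FIRST[B]={a,b}  FIRST[C]={a}
[3] (no change)
  FIRST[S]={a,b}  FIRST[A]={a,b}  FIRST[B]={a,b}  FIRST[C]={a}

FIRST(S) = ["a", "b"]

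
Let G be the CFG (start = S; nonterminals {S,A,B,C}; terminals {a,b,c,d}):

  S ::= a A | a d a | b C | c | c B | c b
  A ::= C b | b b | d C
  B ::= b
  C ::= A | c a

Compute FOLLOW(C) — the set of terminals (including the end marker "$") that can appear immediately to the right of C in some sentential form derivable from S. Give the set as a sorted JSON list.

FIRST iteration:
pass 1:
  A via A→b b: +{b}
  A via A→d C: +{d}
  B via B→b: +{b}
  C via C→A: +{b,d}
  C via C→c a: +{c}
  S via S→a A: +{a}
  S via S→b C: +{b}
  S via S→c: +{c}
  S: {a,b,c}  A: {b,d}  B: {b}  C: {b,c,d}
pass 2:
  A via A→C b: +{c}
  S: {a,b,c}  A: {b,c,d}  B: {b}  C: {b,c,d}
pass 3: (no change)
  S: {a,b,c}  A: {b,c,d}  B: {b}  C: {b,c,d}

FOLLOW sets:
initialize: $ ∈ FOLLOW(S)
pass 1:
  A→C b: FOLLOW(C) ⊇ FIRST(b) = {b}; new: +{b}
  C→A: FOLLOW(A) ⊇ FOLLOW(C) ⊇ {b}; new: +{b}
  S→a A: FOLLOW(A) ⊇ FOLLOW(S) ⊇ {$}; new: +{$}
  S→b C: FOLLOW(C) ⊇ FOLLOW(S) ⊇ {$}; new: +{$}
  S→c B: FOLLOW(B) ⊇ FOLLOW(S) ⊇ {$}; new: +{$}
  FOLLOW[S]={$}  FOLLOW[A]={$,b}  FOLLOW[B]={$}  FOLLOW[C]={$,b}
pass 2: (stable)
  FOLLOW[S]={$}  FOLLOW[A]={$,b}  FOLLOW[B]={$}  FOLLOW[C]={$,b}

FOLLOW(C) = ["$", "b"]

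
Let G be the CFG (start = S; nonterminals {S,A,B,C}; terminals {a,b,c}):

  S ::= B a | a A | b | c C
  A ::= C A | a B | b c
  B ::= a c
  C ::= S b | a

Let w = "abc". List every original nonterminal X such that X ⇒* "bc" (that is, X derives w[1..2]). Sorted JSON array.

Convert to CNF:
  S -> B T0 | T0 A | T2 C | b
  A -> C A | T0 B | T1 T2
  B -> T0 T2
  C -> S T1 | a
  T0 -> a
  T1 -> b
  T2 -> c

Fill CYK table bottom-up (cells [i..j] with 1 ≤ i ≤ j ≤ 2 only):
  T[1,1] 'b' = {S,T1}  orig:{S}
  T[2,2] 'c' = {T2}  orig:{}
  T[1,2] 'bc' = {A}

Original NTs in T[1,2] deriving "bc": ["A"]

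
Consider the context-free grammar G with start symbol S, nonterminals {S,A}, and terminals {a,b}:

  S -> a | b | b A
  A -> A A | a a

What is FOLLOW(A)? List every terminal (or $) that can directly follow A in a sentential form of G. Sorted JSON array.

Compute FIRST by fixpoint:
[1]
  A via A→a a: +{a}
  S via S→a: +{a}
  S via S→b: +{b}
  FIRST(S)={a,b}  FIRST(A)={a}
[2] (stable)
  FIRST(S)={a,b}  FIRST(A)={a}

FOLLOW sets:
FOLLOW(S) := {$}
round 1:
  A→A A: FOLLOW(A) ⊇ FIRST(A) = {a}; new: +{a}
  S→b A: FOLLOW(A) ⊇ FOLLOW(S) ⊇ {$}; new: +{$}
  S: {$}  A: {$,a}
round 2: (no change)
  S: {$}  A: {$,a}

FOLLOW(A) = ["$", "a"]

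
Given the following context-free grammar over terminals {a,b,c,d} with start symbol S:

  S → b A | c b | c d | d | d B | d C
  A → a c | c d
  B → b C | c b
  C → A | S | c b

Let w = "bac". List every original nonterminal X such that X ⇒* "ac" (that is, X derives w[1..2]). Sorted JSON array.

CNF form of G:
  S -> T1 T2 | T1 T3 | T2 B | T2 C | T3 A | d
  A -> T0 T1 | T1 T2
  B -> T1 T3 | T3 C
  C -> T0 T1 | T1 T2 | T1 T3 | T2 B | T2 C | T3 A | d
  T0 -> a
  T1 -> c
  T2 -> d
  T3 -> b

CYK fill (cells [i..j] with 1 ≤ i ≤ j ≤ 2 only):
  [1..1]={T0}  "a"  orig:{}
  [2..2]={T1}  "c"  orig:{}
  [1..2]={A,C}  "ac"

Original NTs in T[1,2] deriving "ac": ["A", "C"]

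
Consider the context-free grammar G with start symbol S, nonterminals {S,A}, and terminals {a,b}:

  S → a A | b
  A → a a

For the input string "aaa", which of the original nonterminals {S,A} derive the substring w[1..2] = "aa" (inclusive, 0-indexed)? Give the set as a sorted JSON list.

CNF form of G:
  S -> T0 A | b
  A -> T0 T0
  T0 -> a

Fill CYK table bottom-up, restricted to cells inside w[1..2]:
  T[1,1] 'a' = {T0}  orig:{}
  T[2,2] 'a' = {T0}  orig:{}
  T[1,2] 'aa' = {A}

Original NTs in T[1,2] deriving "aa": ["A"]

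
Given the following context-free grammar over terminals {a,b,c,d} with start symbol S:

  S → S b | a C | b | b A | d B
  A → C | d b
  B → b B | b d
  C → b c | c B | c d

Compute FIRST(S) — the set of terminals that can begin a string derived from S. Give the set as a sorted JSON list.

FIRST iteration:
[1]
  A via A→d b: +{d}
  B via B→b B: +{b}
  C via C→b c: +{b}
  C via C→c B: +{c}
  S via S→a C: +{a}
  S via S→b: +{b}
  S via S→d B: +{d}
  S: {a,b,d}  A: {d}  B: {b}  C: {b,c}
[2]
  A via A→C: +{b,c}
  S: {a,b,d}  A: {b,c,d}  B: {b}  C: {b,c}
[3] — fixpoint
  S: {a,b,d}  A: {b,c,d}  B: {b}  C: {b,c}

FIRST(S) = ["a", "b", "d"]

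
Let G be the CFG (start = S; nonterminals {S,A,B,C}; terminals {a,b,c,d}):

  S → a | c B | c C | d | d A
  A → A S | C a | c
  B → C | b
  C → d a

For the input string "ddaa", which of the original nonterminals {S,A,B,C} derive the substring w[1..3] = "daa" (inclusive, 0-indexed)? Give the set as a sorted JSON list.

Convert to CNF:
  S -> T1 A | T2 B | T2 C | a | d
  A -> A S | C T0 | c
  B -> T1 T0 | b
  C -> T1 T0
  T0 -> a
  T1 -> d
  T2 -> c

CYK fill, restricted to cells inside w[1..3]:
  cell(1,1) d: {S,T1}  orig:{S}
  cell(2,2) a: {S,T0}  orig:{S}
  cell(3,3) a: {S,T0}  orig:{S}
  cell(1,2) da: {B,C}
  cell(2,3) aa: ∅
  cell(1,3) daa: {A}

Original NTs in T[1,3] deriving "daa": ["A"]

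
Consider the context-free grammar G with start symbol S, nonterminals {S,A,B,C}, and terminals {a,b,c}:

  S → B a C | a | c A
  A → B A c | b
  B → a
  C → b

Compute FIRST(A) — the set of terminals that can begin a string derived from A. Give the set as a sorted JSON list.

FIRST sets, iterate to fixpoint:
pass 1:
  A via A→b: +{b}
  B via B→a: +{a}
  C via C→b: +{b}
  S via S→B a C: +{a}
  S via S→c A: +{c}
  FIRST(S)={a,c}  FIRST(A)={b}  FIRST(B)={a}  FIRST(C)={b}
pass 2:
  A via A→B A c: +{a}
  FIRST(S)={a,c}  FIRST(A)={a,b}  FIRST(B)={a}  FIRST(C)={b}
pass 3: done
  FIRST(S)={a,c}  FIRST(A)={a,b}  FIRST(B)={a}  FIRST(C)={b}

FIRST(A) = ["a", "b"]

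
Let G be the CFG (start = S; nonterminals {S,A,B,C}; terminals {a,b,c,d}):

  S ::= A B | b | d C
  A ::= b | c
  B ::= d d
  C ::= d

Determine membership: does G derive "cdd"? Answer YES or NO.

Convert to CNF:
  S -> A B | T0 C | b
  A -> b | c
  B -> T0 T0
  C -> d
  T0 -> d

CYK fill:
  [0..0]={A}  "c"
  [1..1]={C,T0}  "d"  orig:{C}
  [2..2]={C,T0}  "d"  orig:{C}
  [0..1]=∅  "cd"
  [1..2]={B,S}  "dd"
  [0..2]={S}  "cdd"

S ∈ T[0,2] ⇒ YES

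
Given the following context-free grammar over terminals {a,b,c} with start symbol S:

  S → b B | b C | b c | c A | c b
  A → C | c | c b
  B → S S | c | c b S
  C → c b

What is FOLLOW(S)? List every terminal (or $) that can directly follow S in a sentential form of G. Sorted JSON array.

FIRST sets, iterate to fixpoint:
pass 1:
  A via A→c: +{c}
  B via B→c: +{c}
  C via C→c b: +{c}
  S via S→b B: +{b}
  S via S→c A: +{c}
  FIRST[S]={b,c}  FIRST[A]={c}  FIRST[B]={c}  FIRST[C]={c}
pass 2:
  B via B→S S: +{b}
  FIRST[S]={b,c}  FIRST[A]={c}  FIRST[B]={b,c}  FIRST[C]={c}
pass 3: done
  FIRST[S]={b,c}  FIRST[A]={c}  FIRST[B]={b,c}  FIRST[C]={c}

Compute FOLLOW by fixpoint:
FOLLOW(S) := {$}
[1]
  B→S S: FOLLOW(S) ⊇ FIRST(S) = {b,c}; new: +{b,c}
  S→b B: FOLLOW(B) ⊇ FOLLOW(S) ⊇ {$,b,c}; new: +{$,b,c}
  S→b C: FOLLOW(C) ⊇ FOLLOW(S) ⊇ {$,b,c}; new: +{$,b,c}
  S→c A: FOLLOW(A) ⊇ FOLLOW(S) ⊇ {$,b,c}; new: +{$,b,c}
  S: {$,b,c}  A: {$,b,c}  B: {$,b,c}  C: {$,b,c}
[2] — fixpoint
  S: {$,b,c}  A: {$,b,c}  B: {$,b,c}  C: {$,b,c}

FOLLOW(S) = ["$", "b", "c"]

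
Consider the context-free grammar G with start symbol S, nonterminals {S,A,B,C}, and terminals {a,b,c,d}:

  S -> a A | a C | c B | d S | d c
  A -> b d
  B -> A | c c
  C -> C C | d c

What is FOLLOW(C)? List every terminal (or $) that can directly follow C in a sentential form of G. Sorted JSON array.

FIRST sets, iterate to fixpoint:
round 1:
  A via A→b d: +{b}
  B via B→A: +{b}
  B via B→c c: +{c}
  C via C→d c: +{d}
  S via S→a A: +{a}
  S via S→c B: +{c}
  S via S→d S: +{d}
  FIRST[S]={a,c,d}  FIRST[A]={b}  FIRST[B]={b,c}  FIRST[C]={d}
round 2: (no change)
  FIRST[S]={a,c,d}  FIRST[A]={b}  FIRST[B]={b,c}  FIRST[C]={d}

Compute FOLLOW by fixpoint:
initialize: $ ∈ FOLLOW(S)
[1]
  C→C C: FOLLOW(C) ⊇ FIRST(C) = {d}; new: +{d}
  S→a A: FOLLOW(A) ⊇ FOLLOW(S) ⊇ {$}; new: +{$}
  S→a C: FOLLOW(C) ⊇ FOLLOW(S) ⊇ {$}; new: +{$}
  S→c B: FOLLOW(B) ⊇ FOLLOW(S) ⊇ {$}; new: +{$}
  S: {$}  A: {$}  B: {$}  C: {$,d}
[2] done
  S: {$}  A: {$}  B: {$}  C: {$,d}

FOLLOW(C) = ["$", "d"]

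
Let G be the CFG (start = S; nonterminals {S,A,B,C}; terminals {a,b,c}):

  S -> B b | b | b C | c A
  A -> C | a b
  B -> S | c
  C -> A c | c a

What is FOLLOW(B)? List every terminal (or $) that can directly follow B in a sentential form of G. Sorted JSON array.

FIRST sets, iterate to fixpoint:
pass 1:
  A via A→a b: +{a}
  B via B→c: +{c}
  C via C→A c: +{a}
  C via C→c a: +{c}
  S via S→B b: +{c}
  S via S→b: +{b}
  FIRST[S]={b,c}  FIRST[A]={a}  FIRST[B]={c}  FIRST[C]={a,c}
pass 2:
  A via A→C: +{c}
  B via B→S: +{b}
  FIRST[S]={b,c}  FIRST[A]={a,c}  FIRST[B]={b,c}  FIRST[C]={a,c}
pass 3: — fixpoint
  FIRST[S]={b,c}  FIRST[A]={a,c}  FIRST[B]={b,c}  FIRST[C]={a,c}

FOLLOW sets:
initialize: $ ∈ FOLLOW(S)
[1]
  C→A c: FOLLOW(A) ⊇ FIRST(c) = {c}; new: +{c}
  S→B b: FOLLOW(B) ⊇ FIRST(b) = {b}; new: +{b}
  S→b C: FOLLOW(C) ⊇ FOLLOW(S) ⊇ {$}; new: +{$}
  S→c A: FOLLOW(A) ⊇ FOLLOW(S) ⊇ {$}; new: +{$}
  FOLLOW[S]={$}  FOLLOW[A]={$,c}  FOLLOW[B]={b}  FOLLOW[C]={$}
[2]
  A→C: FOLLOW(C) ⊇ FOLLOW(A) ⊇ {$,c}; new: +{c}
  B→S: FOLLOW(S) ⊇ FOLLOW(B) ⊇ {b}; new: +{b}
  S→b C: FOLLOW(C) ⊇ FOLLOW(S) ⊇ {$,b}; new: +{b}
  S→c A: FOLLOW(A) ⊇ FOLLOW(S) ⊇ {$,b}; new: +{b}
  FOLLOW[S]={$,b}  FOLLOW[A]={$,b,c}  FOLLOW[B]={b}  FOLLOW[C]={$,b,c}
[3] — fixpoint
  FOLLOW[S]={$,b}  FOLLOW[A]={$,b,c}  FOLLOW[B]={b}  FOLLOW[C]={$,b,c}

FOLLOW(B) = ["b"]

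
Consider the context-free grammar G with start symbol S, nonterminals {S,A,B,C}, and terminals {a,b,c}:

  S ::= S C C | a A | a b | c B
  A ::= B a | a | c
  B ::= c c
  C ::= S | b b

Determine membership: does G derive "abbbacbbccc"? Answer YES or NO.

Convert to CNF:
  S -> S X4 | T0 A | T0 T2 | T1 B
  A -> B T0 | a | c
  B -> T1 T1
  C -> S X3 | T0 A | T0 T2 | T1 B | T2 T2
  T0 -> a
  T1 -> c
  T2 -> b
  X3 -> C C
  X4 -> C C

CYK fill:
  [0..0]={A,T0}  "a"  orig:{A}
  [1..1]={T2}  "b"  orig:{}
  [2..2]={T2}  "b"  orig:{}
  [3..3]={T2}  "b"  orig:{}
  [4..4]={A,T0}  "a"  orig:{A}
  [5..5]={A,T1}  "c"  orig:{A}
  [6..6]={T2}  "b"  orig:{}
  [7..7]={T2}  "b"  orig:{}
  [8..8]={A,T1}  "c"  orig:{A}
  [9..9]={A,T1}  "c"  orig:{A}
  [10..10]={A,T1}  "c"  orig:{A}
  [0..1]={C,S}  "ab"
  [1..2]={C}  "bb"
  [2..3]={C}  "bb"
  [3..4]=∅  "ba"
  [4..5]={C,S}  "ac"
  [5..6]=∅  "cb"
  [6..7]={C}  "bb"
  [7..8]=∅  "bc"
  [8..9]={B}  "cc"
  [9..10]={B}  "cc"
  [0..2]=∅  "abb"
  [1..3]=∅  "bbb"
  [2..4]=∅  "bba"
  [3..5]=∅  "bac"
  [4..6]=∅  "acb"
  [5..7]=∅  "cbb"
  [6..8]=∅  "bbc"
  [7..9]=∅  "bcc"
  [8..10]={C,S}  "ccc"
  [0..3]={X3,X4}  "abbb"  orig:{}
  [1..4]=∅  "bbba"
  [2..5]={X3,X4}  "bbac"  orig:{}
  [3..6]=∅  "bacb"
  [4..7]={X3,X4}  "acbb"  orig:{}
  [5..8]=∅  "cbbc"
  [6..9]=∅  "bbcc"
  [7..10]=∅  "bccc"
  [0..4]=∅  "abbba"
  [1..5]=∅  "bbbac"
  [2..6]=∅  "bbacb"
  [3..7]=∅  "bacbb"
  [4..8]=∅  "acbbc"
  [5..9]=∅  "cbbcc"
  [6..10]={X3,X4}  "bbccc"  orig:{}
  [0..5]={C,S}  "abbbac"
  [1..6]=∅  "bbbacb"
  [2..7]=∅  "bbacbb"
  [3..8]=∅  "bacbbc"
  [4..9]=∅  "acbbcc"
  [5..10]=∅  "cbbccc"
  [0..6]=∅  "abbbacb"
  [1..7]=∅  "bbbacbb"
  [2..8]=∅  "bbacbbc"
  [3..9]=∅  "bacbbcc"
  [4..10]={C,S}  "acbbccc"
  [0..7]={X3,X4}  "abbbacbb"  orig:{}
  [1..8]=∅  "bbbacbbc"
  [2..9]=∅  "bbacbbcc"
  [3..10]=∅  "bacbbccc"
  [0..8]=∅  "abbbacbbc"
  [1..9]=∅  "bbbacbbcc"
  [2..10]={X3,X4}  "bbacbbccc"  orig:{}
  [0..9]=∅  "abbbacbbcc"
  [1..10]=∅  "bbbacbbccc"
  [0..10]={C,S}  "abbbacbbccc"

S ∈ T[0,10] ⇒ YES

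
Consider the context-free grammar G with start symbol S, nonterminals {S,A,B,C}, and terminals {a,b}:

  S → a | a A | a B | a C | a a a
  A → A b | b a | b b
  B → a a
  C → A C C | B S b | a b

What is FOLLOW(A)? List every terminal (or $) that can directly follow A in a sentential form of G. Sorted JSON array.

Compute FIRST by fixpoint:
iter 1:
  A via A→b a: +{b}
  B via B→a a: +{a}
  C via C→A C C: +{b}
  C via C→B S b: +{a}
  S via S→a: +{a}
  FIRST[S]={a}  FIRST[A]={b}  FIRST[B]={a}  FIRST[C]={a,b}
iter 2: (no change)
  FIRST[S]={a}  FIRST[A]={b}  FIRST[B]={a}  FIRST[C]={a,b}

Compute FOLLOW by fixpoint:
FOLLOW(S) := {$}
round 1:
  A→A b: FOLLOW(A) ⊇ FIRST(b) = {b}; new: +{b}
  C→A C C: FOLLOW(A) ⊇ FIRST(C) = {a,b}; new: +{a}
  C→A C C: FOLLOW(C) ⊇ FIRST(C) = {a,b}; new: +{a,b}
  C→B S b: FOLLOW(B) ⊇ FIRST(S) = {a}; new: +{a}
  C→B S b: FOLLOW(S) ⊇ FIRST(b) = {b}; new: +{b}
  S→a A: FOLLOW(A) ⊇ FOLLOW(S) ⊇ {$,b}; new: +{$}
  S→a B: FOLLOW(B) ⊇ FOLLOW(S) ⊇ {$,b}; new: +{$,b}
  S→a C: FOLLOW(C) ⊇ FOLLOW(S) ⊇ {$,b}; new: +{$}
  FOLLOW(S)={$,b}  FOLLOW(A)={$,a,b}  FOLLOW(B)={$,a,b}  FOLLOW(C)={$,a,b}
round 2: done
  FOLLOW(S)={$,b}  FOLLOW(A)={$,a,b}  FOLLOW(B)={$,a,b}  FOLLOW(C)={$,a,b}

FOLLOW(A) = ["$", "a", "b"]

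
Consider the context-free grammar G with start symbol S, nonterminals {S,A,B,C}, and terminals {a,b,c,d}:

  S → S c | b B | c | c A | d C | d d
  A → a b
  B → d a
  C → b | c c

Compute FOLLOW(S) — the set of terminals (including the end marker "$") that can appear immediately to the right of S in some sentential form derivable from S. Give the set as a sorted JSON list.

FIRST iteration:
round 1:
  A via A→a b: +{a}
  B via B→d a: +{d}
  C via C→b: +{b}
  C via C→c c: +{c}
  S via S→b B: +{b}
  S via S→c: +{c}
  S via S→d C: +{d}
  FIRST(S)={b,c,d}  FIRST(A)={a}  FIRST(B)={d}  FIRST(C)={b,c}
round 2: (stable)
  FIRST(S)={b,c,d}  FIRST(A)={a}  FIRST(B)={d}  FIRST(C)={b,c}

Compute FOLLOW by fixpoint:
initialize: $ ∈ FOLLOW(S)
round 1:
  S→S c: FOLLOW(S) ⊇ FIRST(c) = {c}; new: +{c}
  S→b B: FOLLOW(B) ⊇ FOLLOW(S) ⊇ {$,c}; new: +{$,c}
  S→c A: FOLLOW(A) ⊇ FOLLOW(S) ⊇ {$,c}; new: +{$,c}
  S→d C: FOLLOW(C) ⊇ FOLLOW(S) ⊇ {$,c}; new: +{$,c}
  S: {$,c}  A: {$,c}  B: {$,c}  C: {$,c}
round 2: (no change)
  S: {$,c}  A: {$,c}  B: {$,c}  C: {$,c}

FOLLOW(S) = ["$", "c"]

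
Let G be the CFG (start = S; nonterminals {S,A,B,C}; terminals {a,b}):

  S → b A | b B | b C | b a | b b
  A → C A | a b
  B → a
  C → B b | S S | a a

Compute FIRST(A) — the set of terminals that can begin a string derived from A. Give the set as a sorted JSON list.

FIRST iteration:
round 1:
  A via A→a b: +{a}
  B via B→a: +{a}
  C via C→B b: +{a}
  S via S→b A: +{b}
  FIRST(S)={b}  FIRST(A)={a}  FIRST(B)={a}  FIRST(C)={a}
round 2:
  C via C→S S: +{b}
  FIRST(S)={b}  FIRST(A)={a}  FIRST(B)={a}  FIRST(C)={a,b}
round 3:
  A via A→C A: +{b}
  FIRST(S)={b}  FIRST(A)={a,b}  FIRST(B)={a}  FIRST(C)={a,b}
round 4: done
  FIRST(S)={b}  FIRST(A)={a,b}  FIRST(B)={a}  FIRST(C)={a,b}

FIRST(A) = ["a", "b"]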